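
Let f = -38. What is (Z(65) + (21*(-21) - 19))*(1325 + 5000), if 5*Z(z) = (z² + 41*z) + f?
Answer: 5758280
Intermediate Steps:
Z(z) = -38/5 + z²/5 + 41*z/5 (Z(z) = ((z² + 41*z) - 38)/5 = (-38 + z² + 41*z)/5 = -38/5 + z²/5 + 41*z/5)
(Z(65) + (21*(-21) - 19))*(1325 + 5000) = ((-38/5 + (⅕)*65² + (41/5)*65) + (21*(-21) - 19))*(1325 + 5000) = ((-38/5 + (⅕)*4225 + 533) + (-441 - 19))*6325 = ((-38/5 + 845 + 533) - 460)*6325 = (6852/5 - 460)*6325 = (4552/5)*6325 = 5758280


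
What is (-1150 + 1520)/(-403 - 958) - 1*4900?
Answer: -6669270/1361 ≈ -4900.3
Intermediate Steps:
(-1150 + 1520)/(-403 - 958) - 1*4900 = 370/(-1361) - 4900 = 370*(-1/1361) - 4900 = -370/1361 - 4900 = -6669270/1361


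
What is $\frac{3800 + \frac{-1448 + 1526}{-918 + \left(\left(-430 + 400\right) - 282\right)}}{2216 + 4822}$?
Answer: $\frac{33869}{62730} \approx 0.53992$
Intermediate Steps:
$\frac{3800 + \frac{-1448 + 1526}{-918 + \left(\left(-430 + 400\right) - 282\right)}}{2216 + 4822} = \frac{3800 + \frac{78}{-918 - 312}}{7038} = \left(3800 + \frac{78}{-918 - 312}\right) \frac{1}{7038} = \left(3800 + \frac{78}{-1230}\right) \frac{1}{7038} = \left(3800 + 78 \left(- \frac{1}{1230}\right)\right) \frac{1}{7038} = \left(3800 - \frac{13}{205}\right) \frac{1}{7038} = \frac{778987}{205} \cdot \frac{1}{7038} = \frac{33869}{62730}$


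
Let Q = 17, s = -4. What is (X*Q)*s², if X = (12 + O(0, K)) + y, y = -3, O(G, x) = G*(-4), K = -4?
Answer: 2448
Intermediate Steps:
O(G, x) = -4*G
X = 9 (X = (12 - 4*0) - 3 = (12 + 0) - 3 = 12 - 3 = 9)
(X*Q)*s² = (9*17)*(-4)² = 153*16 = 2448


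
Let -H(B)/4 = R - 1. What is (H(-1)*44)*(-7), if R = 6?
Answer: 6160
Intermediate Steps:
H(B) = -20 (H(B) = -4*(6 - 1) = -4*5 = -20)
(H(-1)*44)*(-7) = -20*44*(-7) = -880*(-7) = 6160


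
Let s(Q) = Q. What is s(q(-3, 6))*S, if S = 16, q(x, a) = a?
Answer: 96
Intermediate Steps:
s(q(-3, 6))*S = 6*16 = 96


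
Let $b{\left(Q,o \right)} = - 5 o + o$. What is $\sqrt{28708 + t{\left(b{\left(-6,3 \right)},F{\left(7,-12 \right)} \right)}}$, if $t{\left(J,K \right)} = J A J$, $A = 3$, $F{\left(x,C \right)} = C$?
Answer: $2 \sqrt{7285} \approx 170.7$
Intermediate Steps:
$b{\left(Q,o \right)} = - 4 o$
$t{\left(J,K \right)} = 3 J^{2}$ ($t{\left(J,K \right)} = J 3 J = 3 J J = 3 J^{2}$)
$\sqrt{28708 + t{\left(b{\left(-6,3 \right)},F{\left(7,-12 \right)} \right)}} = \sqrt{28708 + 3 \left(\left(-4\right) 3\right)^{2}} = \sqrt{28708 + 3 \left(-12\right)^{2}} = \sqrt{28708 + 3 \cdot 144} = \sqrt{28708 + 432} = \sqrt{29140} = 2 \sqrt{7285}$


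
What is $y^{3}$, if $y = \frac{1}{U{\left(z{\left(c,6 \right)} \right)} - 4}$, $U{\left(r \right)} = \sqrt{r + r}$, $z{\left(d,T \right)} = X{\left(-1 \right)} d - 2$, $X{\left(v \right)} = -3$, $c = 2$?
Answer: $\frac{1}{256} - \frac{i}{256} \approx 0.0039063 - 0.0039063 i$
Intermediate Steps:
$z{\left(d,T \right)} = -2 - 3 d$ ($z{\left(d,T \right)} = - 3 d - 2 = -2 - 3 d$)
$U{\left(r \right)} = \sqrt{2} \sqrt{r}$ ($U{\left(r \right)} = \sqrt{2 r} = \sqrt{2} \sqrt{r}$)
$y = \frac{-4 - 4 i}{32}$ ($y = \frac{1}{\sqrt{2} \sqrt{-2 - 6} - 4} = \frac{1}{\sqrt{2} \sqrt{-8} - 4} = \frac{1}{\sqrt{2} \cdot 2 i \sqrt{2} - 4} = \frac{1}{4 i - 4} = \frac{1}{-4 + 4 i} = \frac{-4 - 4 i}{32} \approx -0.125 - 0.125 i$)
$y^{3} = \left(- \frac{1}{8} - \frac{i}{8}\right)^{3}$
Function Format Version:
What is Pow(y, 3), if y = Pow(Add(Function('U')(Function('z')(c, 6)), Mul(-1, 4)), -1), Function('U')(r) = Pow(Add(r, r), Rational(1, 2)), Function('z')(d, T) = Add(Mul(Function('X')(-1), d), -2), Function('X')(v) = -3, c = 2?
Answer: Add(Rational(1, 256), Mul(Rational(-1, 256), I)) ≈ Add(0.0039063, Mul(-0.0039063, I))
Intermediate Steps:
Function('z')(d, T) = Add(-2, Mul(-3, d)) (Function('z')(d, T) = Add(Mul(-3, d), -2) = Add(-2, Mul(-3, d)))
Function('U')(r) = Mul(Pow(2, Rational(1, 2)), Pow(r, Rational(1, 2))) (Function('U')(r) = Pow(Mul(2, r), Rational(1, 2)) = Mul(Pow(2, Rational(1, 2)), Pow(r, Rational(1, 2))))
y = Mul(Rational(1, 32), Add(-4, Mul(-4, I))) (y = Pow(Add(Mul(Pow(2, Rational(1, 2)), Pow(Add(-2, Mul(-3, 2)), Rational(1, 2))), Mul(-1, 4)), -1) = Pow(Add(Mul(Pow(2, Rational(1, 2)), Pow(Add(-2, -6), Rational(1, 2))), -4), -1) = Pow(Add(Mul(Pow(2, Rational(1, 2)), Pow(-8, Rational(1, 2))), -4), -1) = Pow(Add(Mul(Pow(2, Rational(1, 2)), Mul(2, I, Pow(2, Rational(1, 2)))), -4), -1) = Pow(Add(Mul(4, I), -4), -1) = Pow(Add(-4, Mul(4, I)), -1) = Mul(Rational(1, 32), Add(-4, Mul(-4, I))) ≈ Add(-0.12500, Mul(-0.12500, I)))
Pow(y, 3) = Pow(Add(Rational(-1, 8), Mul(Rational(-1, 8), I)), 3)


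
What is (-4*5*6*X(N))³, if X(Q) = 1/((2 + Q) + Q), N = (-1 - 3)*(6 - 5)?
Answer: 8000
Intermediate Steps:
N = -4 (N = -4*1 = -4)
X(Q) = 1/(2 + 2*Q)
(-4*5*6*X(N))³ = (-4*5*6*1/(2*(1 - 4)))³ = (-120*(½)/(-3))³ = (-120*(½)*(-⅓))³ = (-120*(-1)/6)³ = (-4*(-5))³ = 20³ = 8000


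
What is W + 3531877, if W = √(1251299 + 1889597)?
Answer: 3531877 + 4*√196306 ≈ 3.5336e+6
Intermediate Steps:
W = 4*√196306 (W = √3140896 = 4*√196306 ≈ 1772.3)
W + 3531877 = 4*√196306 + 3531877 = 3531877 + 4*√196306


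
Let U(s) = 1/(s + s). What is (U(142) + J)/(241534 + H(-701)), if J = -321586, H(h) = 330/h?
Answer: -64022626523/48085461136 ≈ -1.3314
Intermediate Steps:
U(s) = 1/(2*s)
(U(142) + J)/(241534 + H(-701)) = ((1/2)/142 - 321586)/(241534 + 330/(-701)) = ((1/2)*(1/142) - 321586)/(241534 + 330*(-1/701)) = (1/284 - 321586)/(241534 - 330/701) = -91330423/(284*169315004/701) = -91330423/284*701/169315004 = -64022626523/48085461136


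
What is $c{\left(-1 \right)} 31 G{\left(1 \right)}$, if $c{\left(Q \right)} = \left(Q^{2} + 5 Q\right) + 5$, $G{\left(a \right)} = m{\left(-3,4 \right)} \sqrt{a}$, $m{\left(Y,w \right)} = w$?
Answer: $124$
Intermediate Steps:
$G{\left(a \right)} = 4 \sqrt{a}$
$c{\left(Q \right)} = 5 + Q^{2} + 5 Q$
$c{\left(-1 \right)} 31 G{\left(1 \right)} = \left(5 + \left(-1\right)^{2} + 5 \left(-1\right)\right) 31 \cdot 4 \sqrt{1} = \left(5 + 1 - 5\right) 31 \cdot 4 \cdot 1 = 1 \cdot 31 \cdot 4 = 31 \cdot 4 = 124$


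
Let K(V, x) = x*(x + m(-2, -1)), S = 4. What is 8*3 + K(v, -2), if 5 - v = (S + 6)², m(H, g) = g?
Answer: 30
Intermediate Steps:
v = -95 (v = 5 - (4 + 6)² = 5 - 1*10² = 5 - 1*100 = 5 - 100 = -95)
K(V, x) = x*(-1 + x) (K(V, x) = x*(x - 1) = x*(-1 + x))
8*3 + K(v, -2) = 8*3 - 2*(-1 - 2) = 24 - 2*(-3) = 24 + 6 = 30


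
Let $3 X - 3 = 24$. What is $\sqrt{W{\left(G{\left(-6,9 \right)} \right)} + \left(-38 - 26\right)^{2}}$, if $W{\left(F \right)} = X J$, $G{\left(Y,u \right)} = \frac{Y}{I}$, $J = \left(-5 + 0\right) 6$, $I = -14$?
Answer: $\sqrt{3826} \approx 61.855$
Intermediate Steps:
$J = -30$ ($J = \left(-5\right) 6 = -30$)
$X = 9$ ($X = 1 + \frac{1}{3} \cdot 24 = 1 + 8 = 9$)
$G{\left(Y,u \right)} = - \frac{Y}{14}$ ($G{\left(Y,u \right)} = \frac{Y}{-14} = Y \left(- \frac{1}{14}\right) = - \frac{Y}{14}$)
$W{\left(F \right)} = -270$ ($W{\left(F \right)} = 9 \left(-30\right) = -270$)
$\sqrt{W{\left(G{\left(-6,9 \right)} \right)} + \left(-38 - 26\right)^{2}} = \sqrt{-270 + \left(-38 - 26\right)^{2}} = \sqrt{-270 + \left(-64\right)^{2}} = \sqrt{-270 + 4096} = \sqrt{3826}$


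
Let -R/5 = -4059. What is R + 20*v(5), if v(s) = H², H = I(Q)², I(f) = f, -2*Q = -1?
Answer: 81185/4 ≈ 20296.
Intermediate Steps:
Q = ½ (Q = -½*(-1) = ½ ≈ 0.50000)
H = ¼ (H = (½)² = ¼ ≈ 0.25000)
R = 20295 (R = -5*(-4059) = 20295)
v(s) = 1/16 (v(s) = (¼)² = 1/16)
R + 20*v(5) = 20295 + 20*(1/16) = 20295 + 5/4 = 81185/4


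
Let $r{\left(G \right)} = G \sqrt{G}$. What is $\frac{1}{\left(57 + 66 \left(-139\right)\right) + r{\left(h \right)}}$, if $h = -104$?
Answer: $\frac{i}{- 9117 i + 208 \sqrt{26}} \approx -0.00010822 + 1.2589 \cdot 10^{-5} i$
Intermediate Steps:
$r{\left(G \right)} = G^{\frac{3}{2}}$
$\frac{1}{\left(57 + 66 \left(-139\right)\right) + r{\left(h \right)}} = \frac{1}{\left(57 + 66 \left(-139\right)\right) + \left(-104\right)^{\frac{3}{2}}} = \frac{1}{\left(57 - 9174\right) - 208 i \sqrt{26}} = \frac{1}{-9117 - 208 i \sqrt{26}}$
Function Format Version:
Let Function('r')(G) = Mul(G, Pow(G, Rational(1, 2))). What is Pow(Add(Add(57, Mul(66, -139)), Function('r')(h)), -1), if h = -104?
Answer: Mul(I, Pow(Add(Mul(-9117, I), Mul(208, Pow(26, Rational(1, 2)))), -1)) ≈ Add(-0.00010822, Mul(1.2589e-5, I))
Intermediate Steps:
Function('r')(G) = Pow(G, Rational(3, 2))
Pow(Add(Add(57, Mul(66, -139)), Function('r')(h)), -1) = Pow(Add(Add(57, Mul(66, -139)), Pow(-104, Rational(3, 2))), -1) = Pow(Add(Add(57, -9174), Mul(-208, I, Pow(26, Rational(1, 2)))), -1) = Pow(Add(-9117, Mul(-208, I, Pow(26, Rational(1, 2)))), -1)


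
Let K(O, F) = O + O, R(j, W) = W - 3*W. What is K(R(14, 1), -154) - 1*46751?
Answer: -46755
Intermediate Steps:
R(j, W) = -2*W
K(O, F) = 2*O
K(R(14, 1), -154) - 1*46751 = 2*(-2*1) - 1*46751 = 2*(-2) - 46751 = -4 - 46751 = -46755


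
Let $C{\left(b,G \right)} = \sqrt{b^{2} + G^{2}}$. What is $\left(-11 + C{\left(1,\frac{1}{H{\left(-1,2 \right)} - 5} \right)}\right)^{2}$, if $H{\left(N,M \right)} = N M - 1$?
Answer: $\frac{\left(88 - \sqrt{65}\right)^{2}}{64} \approx 99.844$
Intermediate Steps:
$H{\left(N,M \right)} = -1 + M N$ ($H{\left(N,M \right)} = M N - 1 = -1 + M N$)
$C{\left(b,G \right)} = \sqrt{G^{2} + b^{2}}$
$\left(-11 + C{\left(1,\frac{1}{H{\left(-1,2 \right)} - 5} \right)}\right)^{2} = \left(-11 + \sqrt{\left(\frac{1}{\left(-1 + 2 \left(-1\right)\right) - 5}\right)^{2} + 1^{2}}\right)^{2} = \left(-11 + \sqrt{\left(\frac{1}{\left(-1 - 2\right) - 5}\right)^{2} + 1}\right)^{2} = \left(-11 + \sqrt{\left(\frac{1}{-3 - 5}\right)^{2} + 1}\right)^{2} = \left(-11 + \sqrt{\left(\frac{1}{-8}\right)^{2} + 1}\right)^{2} = \left(-11 + \sqrt{\left(- \frac{1}{8}\right)^{2} + 1}\right)^{2} = \left(-11 + \sqrt{\frac{1}{64} + 1}\right)^{2} = \left(-11 + \sqrt{\frac{65}{64}}\right)^{2} = \left(-11 + \frac{\sqrt{65}}{8}\right)^{2}$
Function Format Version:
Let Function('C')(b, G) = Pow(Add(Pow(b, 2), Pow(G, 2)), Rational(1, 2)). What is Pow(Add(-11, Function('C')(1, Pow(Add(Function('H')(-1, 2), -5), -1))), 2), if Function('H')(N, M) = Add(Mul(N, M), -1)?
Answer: Mul(Rational(1, 64), Pow(Add(88, Mul(-1, Pow(65, Rational(1, 2)))), 2)) ≈ 99.844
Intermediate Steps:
Function('H')(N, M) = Add(-1, Mul(M, N)) (Function('H')(N, M) = Add(Mul(M, N), -1) = Add(-1, Mul(M, N)))
Function('C')(b, G) = Pow(Add(Pow(G, 2), Pow(b, 2)), Rational(1, 2))
Pow(Add(-11, Function('C')(1, Pow(Add(Function('H')(-1, 2), -5), -1))), 2) = Pow(Add(-11, Pow(Add(Pow(Pow(Add(Add(-1, Mul(2, -1)), -5), -1), 2), Pow(1, 2)), Rational(1, 2))), 2) = Pow(Add(-11, Pow(Add(Pow(Pow(Add(Add(-1, -2), -5), -1), 2), 1), Rational(1, 2))), 2) = Pow(Add(-11, Pow(Add(Pow(Pow(Add(-3, -5), -1), 2), 1), Rational(1, 2))), 2) = Pow(Add(-11, Pow(Add(Pow(Pow(-8, -1), 2), 1), Rational(1, 2))), 2) = Pow(Add(-11, Pow(Add(Pow(Rational(-1, 8), 2), 1), Rational(1, 2))), 2) = Pow(Add(-11, Pow(Add(Rational(1, 64), 1), Rational(1, 2))), 2) = Pow(Add(-11, Pow(Rational(65, 64), Rational(1, 2))), 2) = Pow(Add(-11, Mul(Rational(1, 8), Pow(65, Rational(1, 2)))), 2)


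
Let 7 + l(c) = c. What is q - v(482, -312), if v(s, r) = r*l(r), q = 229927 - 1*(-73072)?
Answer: 203471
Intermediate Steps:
q = 302999 (q = 229927 + 73072 = 302999)
l(c) = -7 + c
v(s, r) = r*(-7 + r)
q - v(482, -312) = 302999 - (-312)*(-7 - 312) = 302999 - (-312)*(-319) = 302999 - 1*99528 = 302999 - 99528 = 203471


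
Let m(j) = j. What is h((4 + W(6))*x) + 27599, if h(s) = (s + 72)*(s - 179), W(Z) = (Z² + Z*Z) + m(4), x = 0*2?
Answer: 14711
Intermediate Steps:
x = 0
W(Z) = 4 + 2*Z² (W(Z) = (Z² + Z*Z) + 4 = (Z² + Z²) + 4 = 2*Z² + 4 = 4 + 2*Z²)
h(s) = (-179 + s)*(72 + s) (h(s) = (72 + s)*(-179 + s) = (-179 + s)*(72 + s))
h((4 + W(6))*x) + 27599 = (-12888 + ((4 + (4 + 2*6²))*0)² - 107*(4 + (4 + 2*6²))*0) + 27599 = (-12888 + ((4 + (4 + 2*36))*0)² - 107*(4 + (4 + 2*36))*0) + 27599 = (-12888 + ((4 + (4 + 72))*0)² - 107*(4 + (4 + 72))*0) + 27599 = (-12888 + ((4 + 76)*0)² - 107*(4 + 76)*0) + 27599 = (-12888 + (80*0)² - 8560*0) + 27599 = (-12888 + 0² - 107*0) + 27599 = (-12888 + 0 + 0) + 27599 = -12888 + 27599 = 14711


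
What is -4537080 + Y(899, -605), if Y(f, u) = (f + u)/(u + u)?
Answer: -2744933547/605 ≈ -4.5371e+6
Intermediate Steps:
Y(f, u) = (f + u)/(2*u) (Y(f, u) = (f + u)/((2*u)) = (f + u)*(1/(2*u)) = (f + u)/(2*u))
-4537080 + Y(899, -605) = -4537080 + (1/2)*(899 - 605)/(-605) = -4537080 + (1/2)*(-1/605)*294 = -4537080 - 147/605 = -2744933547/605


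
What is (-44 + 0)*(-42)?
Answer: 1848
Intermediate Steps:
(-44 + 0)*(-42) = -44*(-42) = 1848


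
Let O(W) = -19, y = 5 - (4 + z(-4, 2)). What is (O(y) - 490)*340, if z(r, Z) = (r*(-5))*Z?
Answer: -173060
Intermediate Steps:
z(r, Z) = -5*Z*r (z(r, Z) = (-5*r)*Z = -5*Z*r)
y = -39 (y = 5 - (4 - 5*2*(-4)) = 5 - (4 + 40) = 5 - 1*44 = 5 - 44 = -39)
(O(y) - 490)*340 = (-19 - 490)*340 = -509*340 = -173060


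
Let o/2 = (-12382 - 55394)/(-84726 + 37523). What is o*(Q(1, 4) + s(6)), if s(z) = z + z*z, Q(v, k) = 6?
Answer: 6506496/47203 ≈ 137.84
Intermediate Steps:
s(z) = z + z**2
o = 135552/47203 (o = 2*((-12382 - 55394)/(-84726 + 37523)) = 2*(-67776/(-47203)) = 2*(-67776*(-1/47203)) = 2*(67776/47203) = 135552/47203 ≈ 2.8717)
o*(Q(1, 4) + s(6)) = 135552*(6 + 6*(1 + 6))/47203 = 135552*(6 + 6*7)/47203 = 135552*(6 + 42)/47203 = (135552/47203)*48 = 6506496/47203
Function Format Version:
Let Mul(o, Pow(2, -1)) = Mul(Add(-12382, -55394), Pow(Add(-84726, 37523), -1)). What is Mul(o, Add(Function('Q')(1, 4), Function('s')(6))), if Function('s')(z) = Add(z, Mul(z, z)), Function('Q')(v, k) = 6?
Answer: Rational(6506496, 47203) ≈ 137.84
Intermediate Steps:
Function('s')(z) = Add(z, Pow(z, 2))
o = Rational(135552, 47203) (o = Mul(2, Mul(Add(-12382, -55394), Pow(Add(-84726, 37523), -1))) = Mul(2, Mul(-67776, Pow(-47203, -1))) = Mul(2, Mul(-67776, Rational(-1, 47203))) = Mul(2, Rational(67776, 47203)) = Rational(135552, 47203) ≈ 2.8717)
Mul(o, Add(Function('Q')(1, 4), Function('s')(6))) = Mul(Rational(135552, 47203), Add(6, Mul(6, Add(1, 6)))) = Mul(Rational(135552, 47203), Add(6, Mul(6, 7))) = Mul(Rational(135552, 47203), Add(6, 42)) = Mul(Rational(135552, 47203), 48) = Rational(6506496, 47203)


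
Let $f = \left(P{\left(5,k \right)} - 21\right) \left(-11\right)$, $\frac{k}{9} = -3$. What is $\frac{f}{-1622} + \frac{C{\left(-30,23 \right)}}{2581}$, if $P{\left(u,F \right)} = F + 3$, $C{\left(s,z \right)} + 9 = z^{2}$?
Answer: $- \frac{434155}{4186382} \approx -0.10371$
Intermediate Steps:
$C{\left(s,z \right)} = -9 + z^{2}$
$k = -27$ ($k = 9 \left(-3\right) = -27$)
$P{\left(u,F \right)} = 3 + F$
$f = 495$ ($f = \left(\left(3 - 27\right) - 21\right) \left(-11\right) = \left(-24 - 21\right) \left(-11\right) = \left(-45\right) \left(-11\right) = 495$)
$\frac{f}{-1622} + \frac{C{\left(-30,23 \right)}}{2581} = \frac{495}{-1622} + \frac{-9 + 23^{2}}{2581} = 495 \left(- \frac{1}{1622}\right) + \left(-9 + 529\right) \frac{1}{2581} = - \frac{495}{1622} + 520 \cdot \frac{1}{2581} = - \frac{495}{1622} + \frac{520}{2581} = - \frac{434155}{4186382}$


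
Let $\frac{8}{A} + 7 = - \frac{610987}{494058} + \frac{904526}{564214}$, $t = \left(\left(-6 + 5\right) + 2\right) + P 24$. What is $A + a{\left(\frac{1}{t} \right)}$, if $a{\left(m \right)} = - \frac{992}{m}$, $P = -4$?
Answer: $\frac{12447061228375376}{132080013971} \approx 94239.0$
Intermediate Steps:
$t = -95$ ($t = \left(\left(-6 + 5\right) + 2\right) - 96 = \left(-1 + 2\right) - 96 = 1 - 96 = -95$)
$A = - \frac{159288251664}{132080013971}$ ($A = \frac{8}{-7 + \left(- \frac{610987}{494058} + \frac{904526}{564214}\right)} = \frac{8}{-7 + \left(\left(-610987\right) \frac{1}{494058} + 904526 \cdot \frac{1}{564214}\right)} = \frac{8}{-7 + \left(- \frac{610987}{494058} + \frac{64609}{40301}\right)} = \frac{8}{-7 + \frac{7297206235}{19911031458}} = \frac{8}{- \frac{132080013971}{19911031458}} = 8 \left(- \frac{19911031458}{132080013971}\right) = - \frac{159288251664}{132080013971} \approx -1.206$)
$A + a{\left(\frac{1}{t} \right)} = - \frac{159288251664}{132080013971} - \frac{992}{\frac{1}{-95}} = - \frac{159288251664}{132080013971} - \frac{992}{- \frac{1}{95}} = - \frac{159288251664}{132080013971} - -94240 = - \frac{159288251664}{132080013971} + 94240 = \frac{12447061228375376}{132080013971}$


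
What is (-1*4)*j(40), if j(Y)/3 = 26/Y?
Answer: -39/5 ≈ -7.8000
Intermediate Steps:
j(Y) = 78/Y (j(Y) = 3*(26/Y) = 78/Y)
(-1*4)*j(40) = (-1*4)*(78/40) = -312/40 = -4*39/20 = -39/5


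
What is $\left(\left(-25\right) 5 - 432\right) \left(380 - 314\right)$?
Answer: $-36762$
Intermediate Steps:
$\left(\left(-25\right) 5 - 432\right) \left(380 - 314\right) = \left(-125 - 432\right) 66 = \left(-557\right) 66 = -36762$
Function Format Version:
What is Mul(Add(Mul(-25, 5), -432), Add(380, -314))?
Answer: -36762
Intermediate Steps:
Mul(Add(Mul(-25, 5), -432), Add(380, -314)) = Mul(Add(-125, -432), 66) = Mul(-557, 66) = -36762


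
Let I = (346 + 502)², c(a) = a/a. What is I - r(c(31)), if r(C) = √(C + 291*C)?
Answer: 719104 - 2*√73 ≈ 7.1909e+5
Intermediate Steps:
c(a) = 1
I = 719104 (I = 848² = 719104)
r(C) = 2*√73*√C (r(C) = √(292*C) = 2*√73*√C)
I - r(c(31)) = 719104 - 2*√73*√1 = 719104 - 2*√73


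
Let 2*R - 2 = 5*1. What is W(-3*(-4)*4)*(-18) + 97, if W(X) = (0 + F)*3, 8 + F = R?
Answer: 340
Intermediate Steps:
R = 7/2 (R = 1 + (5*1)/2 = 1 + (1/2)*5 = 1 + 5/2 = 7/2 ≈ 3.5000)
F = -9/2 (F = -8 + 7/2 = -9/2 ≈ -4.5000)
W(X) = -27/2 (W(X) = (0 - 9/2)*3 = -9/2*3 = -27/2)
W(-3*(-4)*4)*(-18) + 97 = -27/2*(-18) + 97 = 243 + 97 = 340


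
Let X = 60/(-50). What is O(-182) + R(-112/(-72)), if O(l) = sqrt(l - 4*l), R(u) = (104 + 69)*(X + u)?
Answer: 2768/45 + sqrt(546) ≈ 84.878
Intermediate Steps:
X = -6/5 (X = 60*(-1/50) = -6/5 ≈ -1.2000)
R(u) = -1038/5 + 173*u (R(u) = (104 + 69)*(-6/5 + u) = 173*(-6/5 + u) = -1038/5 + 173*u)
O(l) = sqrt(3)*sqrt(-l) (O(l) = sqrt(-3*l) = sqrt(3)*sqrt(-l))
O(-182) + R(-112/(-72)) = sqrt(3)*sqrt(-1*(-182)) + (-1038/5 + 173*(-112/(-72))) = sqrt(3)*sqrt(182) + (-1038/5 + 173*(-112*(-1/72))) = sqrt(546) + (-1038/5 + 173*(14/9)) = sqrt(546) + (-1038/5 + 2422/9) = sqrt(546) + 2768/45 = 2768/45 + sqrt(546)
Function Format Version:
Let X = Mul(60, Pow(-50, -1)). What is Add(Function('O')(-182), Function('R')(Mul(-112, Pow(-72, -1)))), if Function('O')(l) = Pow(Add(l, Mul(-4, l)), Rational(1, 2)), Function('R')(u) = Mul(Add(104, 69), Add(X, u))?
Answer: Add(Rational(2768, 45), Pow(546, Rational(1, 2))) ≈ 84.878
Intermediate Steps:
X = Rational(-6, 5) (X = Mul(60, Rational(-1, 50)) = Rational(-6, 5) ≈ -1.2000)
Function('R')(u) = Add(Rational(-1038, 5), Mul(173, u)) (Function('R')(u) = Mul(Add(104, 69), Add(Rational(-6, 5), u)) = Mul(173, Add(Rational(-6, 5), u)) = Add(Rational(-1038, 5), Mul(173, u)))
Function('O')(l) = Mul(Pow(3, Rational(1, 2)), Pow(Mul(-1, l), Rational(1, 2))) (Function('O')(l) = Pow(Mul(-3, l), Rational(1, 2)) = Mul(Pow(3, Rational(1, 2)), Pow(Mul(-1, l), Rational(1, 2))))
Add(Function('O')(-182), Function('R')(Mul(-112, Pow(-72, -1)))) = Add(Mul(Pow(3, Rational(1, 2)), Pow(Mul(-1, -182), Rational(1, 2))), Add(Rational(-1038, 5), Mul(173, Mul(-112, Pow(-72, -1))))) = Add(Mul(Pow(3, Rational(1, 2)), Pow(182, Rational(1, 2))), Add(Rational(-1038, 5), Mul(173, Mul(-112, Rational(-1, 72))))) = Add(Pow(546, Rational(1, 2)), Add(Rational(-1038, 5), Mul(173, Rational(14, 9)))) = Add(Pow(546, Rational(1, 2)), Add(Rational(-1038, 5), Rational(2422, 9))) = Add(Pow(546, Rational(1, 2)), Rational(2768, 45)) = Add(Rational(2768, 45), Pow(546, Rational(1, 2)))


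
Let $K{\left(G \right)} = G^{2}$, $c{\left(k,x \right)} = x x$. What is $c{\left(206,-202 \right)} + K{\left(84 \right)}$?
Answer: $47860$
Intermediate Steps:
$c{\left(k,x \right)} = x^{2}$
$c{\left(206,-202 \right)} + K{\left(84 \right)} = \left(-202\right)^{2} + 84^{2} = 40804 + 7056 = 47860$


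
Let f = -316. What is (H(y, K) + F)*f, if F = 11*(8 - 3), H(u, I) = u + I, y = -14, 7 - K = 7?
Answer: -12956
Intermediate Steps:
K = 0 (K = 7 - 1*7 = 7 - 7 = 0)
H(u, I) = I + u
F = 55 (F = 11*5 = 55)
(H(y, K) + F)*f = ((0 - 14) + 55)*(-316) = (-14 + 55)*(-316) = 41*(-316) = -12956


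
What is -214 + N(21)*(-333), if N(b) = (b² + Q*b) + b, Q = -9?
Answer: -91123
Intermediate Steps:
N(b) = b² - 8*b (N(b) = (b² - 9*b) + b = b² - 8*b)
-214 + N(21)*(-333) = -214 + (21*(-8 + 21))*(-333) = -214 + (21*13)*(-333) = -214 + 273*(-333) = -214 - 90909 = -91123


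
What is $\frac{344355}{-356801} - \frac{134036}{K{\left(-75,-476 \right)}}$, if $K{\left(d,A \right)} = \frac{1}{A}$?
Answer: $\frac{22764308781581}{356801} \approx 6.3801 \cdot 10^{7}$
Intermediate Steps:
$\frac{344355}{-356801} - \frac{134036}{K{\left(-75,-476 \right)}} = \frac{344355}{-356801} - \frac{134036}{\frac{1}{-476}} = 344355 \left(- \frac{1}{356801}\right) - \frac{134036}{- \frac{1}{476}} = - \frac{344355}{356801} - -63801136 = - \frac{344355}{356801} + 63801136 = \frac{22764308781581}{356801}$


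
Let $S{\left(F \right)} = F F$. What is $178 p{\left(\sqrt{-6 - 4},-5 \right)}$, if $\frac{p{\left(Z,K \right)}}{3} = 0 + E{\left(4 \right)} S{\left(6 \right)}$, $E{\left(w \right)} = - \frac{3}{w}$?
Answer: $-14418$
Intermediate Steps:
$S{\left(F \right)} = F^{2}$
$p{\left(Z,K \right)} = -81$ ($p{\left(Z,K \right)} = 3 \left(0 + - \frac{3}{4} \cdot 6^{2}\right) = 3 \left(0 + \left(-3\right) \frac{1}{4} \cdot 36\right) = 3 \left(0 - 27\right) = 3 \left(-27\right) = -81$)
$178 p{\left(\sqrt{-6 - 4},-5 \right)} = 178 \left(-81\right) = -14418$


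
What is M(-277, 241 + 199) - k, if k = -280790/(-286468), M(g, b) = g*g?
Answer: 10990061191/143234 ≈ 76728.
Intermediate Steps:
M(g, b) = g**2
k = 140395/143234 (k = -280790*(-1/286468) = 140395/143234 ≈ 0.98018)
M(-277, 241 + 199) - k = (-277)**2 - 1*140395/143234 = 76729 - 140395/143234 = 10990061191/143234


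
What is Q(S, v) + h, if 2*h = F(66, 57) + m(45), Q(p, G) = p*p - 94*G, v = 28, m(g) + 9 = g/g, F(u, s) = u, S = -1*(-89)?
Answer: 5318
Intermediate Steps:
S = 89
m(g) = -8 (m(g) = -9 + g/g = -9 + 1 = -8)
Q(p, G) = p² - 94*G
h = 29 (h = (66 - 8)/2 = (½)*58 = 29)
Q(S, v) + h = (89² - 94*28) + 29 = (7921 - 2632) + 29 = 5289 + 29 = 5318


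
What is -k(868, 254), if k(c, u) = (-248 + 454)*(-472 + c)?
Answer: -81576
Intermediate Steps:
k(c, u) = -97232 + 206*c (k(c, u) = 206*(-472 + c) = -97232 + 206*c)
-k(868, 254) = -(-97232 + 206*868) = -(-97232 + 178808) = -1*81576 = -81576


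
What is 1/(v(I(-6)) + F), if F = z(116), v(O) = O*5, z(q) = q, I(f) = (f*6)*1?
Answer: -1/64 ≈ -0.015625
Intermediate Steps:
I(f) = 6*f (I(f) = (6*f)*1 = 6*f)
v(O) = 5*O
F = 116
1/(v(I(-6)) + F) = 1/(5*(6*(-6)) + 116) = 1/(5*(-36) + 116) = 1/(-180 + 116) = 1/(-64) = -1/64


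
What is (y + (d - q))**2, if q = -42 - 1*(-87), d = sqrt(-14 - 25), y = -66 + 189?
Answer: (78 + I*sqrt(39))**2 ≈ 6045.0 + 974.22*I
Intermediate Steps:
y = 123
d = I*sqrt(39) (d = sqrt(-39) = I*sqrt(39) ≈ 6.245*I)
q = 45 (q = -42 + 87 = 45)
(y + (d - q))**2 = (123 + (I*sqrt(39) - 1*45))**2 = (123 + (I*sqrt(39) - 45))**2 = (123 + (-45 + I*sqrt(39)))**2 = (78 + I*sqrt(39))**2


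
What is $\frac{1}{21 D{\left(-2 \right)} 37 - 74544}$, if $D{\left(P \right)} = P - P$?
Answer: $- \frac{1}{74544} \approx -1.3415 \cdot 10^{-5}$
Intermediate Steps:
$D{\left(P \right)} = 0$
$\frac{1}{21 D{\left(-2 \right)} 37 - 74544} = \frac{1}{21 \cdot 0 \cdot 37 - 74544} = \frac{1}{0 \cdot 37 - 74544} = \frac{1}{0 - 74544} = \frac{1}{-74544} = - \frac{1}{74544}$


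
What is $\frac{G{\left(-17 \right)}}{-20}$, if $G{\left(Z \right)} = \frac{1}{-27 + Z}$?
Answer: $\frac{1}{880} \approx 0.0011364$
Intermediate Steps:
$\frac{G{\left(-17 \right)}}{-20} = \frac{1}{\left(-27 - 17\right) \left(-20\right)} = \frac{1}{-44} \left(- \frac{1}{20}\right) = \left(- \frac{1}{44}\right) \left(- \frac{1}{20}\right) = \frac{1}{880}$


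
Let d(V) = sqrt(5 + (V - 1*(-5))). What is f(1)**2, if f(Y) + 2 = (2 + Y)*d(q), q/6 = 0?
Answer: 94 - 12*sqrt(10) ≈ 56.053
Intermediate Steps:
q = 0 (q = 6*0 = 0)
d(V) = sqrt(10 + V) (d(V) = sqrt(5 + (V + 5)) = sqrt(5 + (5 + V)) = sqrt(10 + V))
f(Y) = -2 + sqrt(10)*(2 + Y) (f(Y) = -2 + (2 + Y)*sqrt(10 + 0) = -2 + (2 + Y)*sqrt(10) = -2 + sqrt(10)*(2 + Y))
f(1)**2 = (-2 + 2*sqrt(10) + 1*sqrt(10))**2 = (-2 + 2*sqrt(10) + sqrt(10))**2 = (-2 + 3*sqrt(10))**2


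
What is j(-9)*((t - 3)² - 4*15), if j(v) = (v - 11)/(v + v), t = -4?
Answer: -110/9 ≈ -12.222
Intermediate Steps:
j(v) = (-11 + v)/(2*v) (j(v) = (-11 + v)/((2*v)) = (-11 + v)*(1/(2*v)) = (-11 + v)/(2*v))
j(-9)*((t - 3)² - 4*15) = ((½)*(-11 - 9)/(-9))*((-4 - 3)² - 4*15) = ((½)*(-⅑)*(-20))*((-7)² - 60) = 10*(49 - 60)/9 = (10/9)*(-11) = -110/9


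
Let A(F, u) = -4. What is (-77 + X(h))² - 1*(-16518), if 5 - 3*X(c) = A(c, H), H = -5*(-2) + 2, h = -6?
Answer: 21994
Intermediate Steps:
H = 12 (H = 10 + 2 = 12)
X(c) = 3 (X(c) = 5/3 - ⅓*(-4) = 5/3 + 4/3 = 3)
(-77 + X(h))² - 1*(-16518) = (-77 + 3)² - 1*(-16518) = (-74)² + 16518 = 5476 + 16518 = 21994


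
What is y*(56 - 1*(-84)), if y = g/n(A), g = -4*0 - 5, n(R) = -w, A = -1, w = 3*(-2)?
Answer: -350/3 ≈ -116.67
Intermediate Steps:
w = -6
n(R) = 6 (n(R) = -1*(-6) = 6)
g = -5 (g = 0 - 5 = -5)
y = -⅚ (y = -5/6 = -5*⅙ = -⅚ ≈ -0.83333)
y*(56 - 1*(-84)) = -5*(56 - 1*(-84))/6 = -5*(56 + 84)/6 = -⅚*140 = -350/3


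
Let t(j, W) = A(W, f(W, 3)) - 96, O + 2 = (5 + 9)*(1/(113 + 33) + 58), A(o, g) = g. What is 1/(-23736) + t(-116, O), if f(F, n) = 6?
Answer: -2136241/23736 ≈ -90.000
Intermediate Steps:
O = 59137/73 (O = -2 + (5 + 9)*(1/(113 + 33) + 58) = -2 + 14*(1/146 + 58) = -2 + 14*(8469/146) = -2 + 59283/73 = 59137/73 ≈ 810.10)
t(j, W) = -90 (t(j, W) = 6 - 96 = -90)
1/(-23736) + t(-116, O) = 1/(-23736) - 90 = -1/23736 - 90 = -2136241/23736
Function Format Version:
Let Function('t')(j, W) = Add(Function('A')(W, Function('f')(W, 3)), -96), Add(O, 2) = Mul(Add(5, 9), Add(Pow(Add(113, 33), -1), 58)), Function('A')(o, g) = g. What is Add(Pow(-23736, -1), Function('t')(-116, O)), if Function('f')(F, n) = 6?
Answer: Rational(-2136241, 23736) ≈ -90.000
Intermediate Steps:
O = Rational(59137, 73) (O = Add(-2, Mul(Add(5, 9), Add(Pow(Add(113, 33), -1), 58))) = Add(-2, Mul(14, Add(Pow(146, -1), 58))) = Add(-2, Mul(14, Add(Rational(1, 146), 58))) = Add(-2, Mul(14, Rational(8469, 146))) = Add(-2, Rational(59283, 73)) = Rational(59137, 73) ≈ 810.10)
Function('t')(j, W) = -90 (Function('t')(j, W) = Add(6, -96) = -90)
Add(Pow(-23736, -1), Function('t')(-116, O)) = Add(Pow(-23736, -1), -90) = Add(Rational(-1, 23736), -90) = Rational(-2136241, 23736)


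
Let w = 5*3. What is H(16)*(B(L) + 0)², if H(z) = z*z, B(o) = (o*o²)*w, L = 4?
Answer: 235929600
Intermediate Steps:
w = 15
B(o) = 15*o³ (B(o) = (o*o²)*15 = o³*15 = 15*o³)
H(z) = z²
H(16)*(B(L) + 0)² = 16²*(15*4³ + 0)² = 256*(15*64 + 0)² = 256*(960 + 0)² = 256*960² = 256*921600 = 235929600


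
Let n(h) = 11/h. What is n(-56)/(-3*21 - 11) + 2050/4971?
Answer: 8549881/20599824 ≈ 0.41505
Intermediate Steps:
n(-56)/(-3*21 - 11) + 2050/4971 = (11/(-56))/(-3*21 - 11) + 2050/4971 = (11*(-1/56))/(-63 - 11) + 2050*(1/4971) = -11/56/(-74) + 2050/4971 = -11/56*(-1/74) + 2050/4971 = 11/4144 + 2050/4971 = 8549881/20599824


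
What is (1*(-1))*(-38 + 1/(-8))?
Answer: 305/8 ≈ 38.125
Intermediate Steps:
(1*(-1))*(-38 + 1/(-8)) = -(-38 - ⅛) = -1*(-305/8) = 305/8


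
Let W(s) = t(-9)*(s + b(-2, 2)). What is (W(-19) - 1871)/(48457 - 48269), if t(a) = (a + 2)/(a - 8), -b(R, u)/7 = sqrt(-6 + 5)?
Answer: -7985/799 - 49*I/3196 ≈ -9.9937 - 0.015332*I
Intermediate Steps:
b(R, u) = -7*I (b(R, u) = -7*sqrt(-6 + 5) = -7*I)
t(a) = (2 + a)/(-8 + a)
W(s) = -49*I/17 + 7*s/17 (W(s) = ((2 - 9)/(-8 - 9))*(s - 7*I) = (-7/(-17))*(s - 7*I) = (-1/17*(-7))*(s - 7*I) = 7*(s - 7*I)/17 = -49*I/17 + 7*s/17)
(W(-19) - 1871)/(48457 - 48269) = ((-49*I/17 + (7/17)*(-19)) - 1871)/(48457 - 48269) = ((-49*I/17 - 133/17) - 1871)/188 = ((-133/17 - 49*I/17) - 1871)*(1/188) = (-31940/17 - 49*I/17)*(1/188) = -7985/799 - 49*I/3196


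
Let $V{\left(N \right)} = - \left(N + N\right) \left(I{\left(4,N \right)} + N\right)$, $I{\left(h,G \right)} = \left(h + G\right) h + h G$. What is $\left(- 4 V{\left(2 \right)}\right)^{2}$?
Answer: $295936$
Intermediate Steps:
$I{\left(h,G \right)} = G h + h \left(G + h\right)$ ($I{\left(h,G \right)} = \left(G + h\right) h + G h = h \left(G + h\right) + G h = G h + h \left(G + h\right)$)
$V{\left(N \right)} = - 2 N \left(16 + 9 N\right)$ ($V{\left(N \right)} = - \left(N + N\right) \left(4 \left(4 + 2 N\right) + N\right) = - 2 N \left(\left(16 + 8 N\right) + N\right) = - 2 N \left(16 + 9 N\right)$)
$\left(- 4 V{\left(2 \right)}\right)^{2} = \left(- 4 \left(\left(-2\right) 2 \left(16 + 9 \cdot 2\right)\right)\right)^{2} = \left(- 4 \left(\left(-2\right) 2 \left(16 + 18\right)\right)\right)^{2} = \left(- 4 \left(\left(-2\right) 2 \cdot 34\right)\right)^{2} = \left(\left(-4\right) \left(-136\right)\right)^{2} = 544^{2} = 295936$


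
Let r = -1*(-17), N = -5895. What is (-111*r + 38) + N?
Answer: -7744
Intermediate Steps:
r = 17
(-111*r + 38) + N = (-111*17 + 38) - 5895 = (-1887 + 38) - 5895 = -1849 - 5895 = -7744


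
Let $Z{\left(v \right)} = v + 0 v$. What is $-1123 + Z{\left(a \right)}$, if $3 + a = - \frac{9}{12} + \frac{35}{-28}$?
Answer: $-1128$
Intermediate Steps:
$a = -5$ ($a = -3 + \left(- \frac{9}{12} + \frac{35}{-28}\right) = -3 + \left(\left(-9\right) \frac{1}{12} + 35 \left(- \frac{1}{28}\right)\right) = -3 - 2 = -5$)
$Z{\left(v \right)} = v$ ($Z{\left(v \right)} = v + 0 = v$)
$-1123 + Z{\left(a \right)} = -1123 - 5 = -1128$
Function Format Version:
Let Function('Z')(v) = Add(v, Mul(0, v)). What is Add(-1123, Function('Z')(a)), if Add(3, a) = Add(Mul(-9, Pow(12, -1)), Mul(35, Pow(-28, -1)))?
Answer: -1128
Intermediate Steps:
a = -5 (a = Add(-3, Add(Mul(-9, Pow(12, -1)), Mul(35, Pow(-28, -1)))) = Add(-3, Add(Mul(-9, Rational(1, 12)), Mul(35, Rational(-1, 28)))) = Add(-3, Add(Rational(-3, 4), Rational(-5, 4))) = Add(-3, -2) = -5)
Function('Z')(v) = v (Function('Z')(v) = Add(v, 0) = v)
Add(-1123, Function('Z')(a)) = Add(-1123, -5) = -1128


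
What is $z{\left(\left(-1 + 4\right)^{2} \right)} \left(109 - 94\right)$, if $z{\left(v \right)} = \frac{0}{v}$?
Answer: $0$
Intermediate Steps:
$z{\left(v \right)} = 0$
$z{\left(\left(-1 + 4\right)^{2} \right)} \left(109 - 94\right) = 0 \left(109 - 94\right) = 0 \cdot 15 = 0$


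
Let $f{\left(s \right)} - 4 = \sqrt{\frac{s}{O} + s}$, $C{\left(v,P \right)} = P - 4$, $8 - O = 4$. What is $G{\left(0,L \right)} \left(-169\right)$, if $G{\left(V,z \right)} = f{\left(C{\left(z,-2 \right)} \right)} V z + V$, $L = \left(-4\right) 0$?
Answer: $0$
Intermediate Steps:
$O = 4$ ($O = 8 - 4 = 4$)
$C{\left(v,P \right)} = -4 + P$ ($C{\left(v,P \right)} = P - 4 = -4 + P$)
$L = 0$
$f{\left(s \right)} = 4 + \frac{\sqrt{5} \sqrt{s}}{2}$ ($f{\left(s \right)} = 4 + \sqrt{\frac{s}{4} + s} = 4 + \sqrt{\frac{5 s}{4}} = 4 + \frac{\sqrt{5} \sqrt{s}}{2}$)
$G{\left(V,z \right)} = V + V z \left(4 + \frac{i \sqrt{30}}{2}\right)$ ($G{\left(V,z \right)} = \left(4 + \frac{\sqrt{5} \sqrt{-4 - 2}}{2}\right) V z + V = \left(4 + \frac{\sqrt{5} \sqrt{-6}}{2}\right) V z + V = \left(4 + \frac{\sqrt{5} i \sqrt{6}}{2}\right) V z + V = \left(4 + \frac{i \sqrt{30}}{2}\right) V z + V = V \left(4 + \frac{i \sqrt{30}}{2}\right) z + V = V z \left(4 + \frac{i \sqrt{30}}{2}\right) + V = V + V z \left(4 + \frac{i \sqrt{30}}{2}\right)$)
$G{\left(0,L \right)} \left(-169\right) = \frac{1}{2} \cdot 0 \left(2 + 0 \left(8 + i \sqrt{30}\right)\right) \left(-169\right) = \frac{1}{2} \cdot 0 \left(2 + 0\right) \left(-169\right) = \frac{1}{2} \cdot 0 \cdot 2 \left(-169\right) = 0 \left(-169\right) = 0$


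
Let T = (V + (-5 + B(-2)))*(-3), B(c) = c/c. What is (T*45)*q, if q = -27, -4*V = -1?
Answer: -54675/4 ≈ -13669.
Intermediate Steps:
V = ¼ (V = -¼*(-1) = ¼ ≈ 0.25000)
B(c) = 1
T = 45/4 (T = (¼ + (-5 + 1))*(-3) = (¼ - 4)*(-3) = -15/4*(-3) = 45/4 ≈ 11.250)
(T*45)*q = ((45/4)*45)*(-27) = (2025/4)*(-27) = -54675/4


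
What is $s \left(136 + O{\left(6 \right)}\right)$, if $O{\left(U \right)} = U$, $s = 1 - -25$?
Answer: $3692$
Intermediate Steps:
$s = 26$ ($s = 1 + 25 = 26$)
$s \left(136 + O{\left(6 \right)}\right) = 26 \left(136 + 6\right) = 26 \cdot 142 = 3692$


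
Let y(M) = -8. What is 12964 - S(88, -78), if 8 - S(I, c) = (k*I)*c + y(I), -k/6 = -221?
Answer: -9088716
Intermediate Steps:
k = 1326 (k = -6*(-221) = 1326)
S(I, c) = 16 - 1326*I*c (S(I, c) = 8 - ((1326*I)*c - 8) = 8 - (1326*I*c - 8) = 8 - (-8 + 1326*I*c) = 8 + (8 - 1326*I*c) = 16 - 1326*I*c)
12964 - S(88, -78) = 12964 - (16 - 1326*88*(-78)) = 12964 - (16 + 9101664) = 12964 - 1*9101680 = 12964 - 9101680 = -9088716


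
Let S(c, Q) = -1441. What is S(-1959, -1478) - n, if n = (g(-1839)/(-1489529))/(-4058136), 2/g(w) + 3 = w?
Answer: -8022305037804216983/5567179068566424 ≈ -1441.0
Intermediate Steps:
g(w) = 2/(-3 + w)
n = -1/5567179068566424 (n = ((2/(-3 - 1839))/(-1489529))/(-4058136) = ((2/(-1842))*(-1/1489529))*(-1/4058136) = ((2*(-1/1842))*(-1/1489529))*(-1/4058136) = -1/921*(-1/1489529)*(-1/4058136) = (1/1371856209)*(-1/4058136) = -1/5567179068566424 ≈ -1.7962e-16)
S(-1959, -1478) - n = -1441 - 1*(-1/5567179068566424) = -1441 + 1/5567179068566424 = -8022305037804216983/5567179068566424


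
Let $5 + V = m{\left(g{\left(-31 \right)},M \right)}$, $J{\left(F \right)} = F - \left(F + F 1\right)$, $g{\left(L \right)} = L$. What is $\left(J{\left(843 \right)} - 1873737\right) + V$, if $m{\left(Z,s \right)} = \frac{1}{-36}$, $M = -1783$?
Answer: $- \frac{67485061}{36} \approx -1.8746 \cdot 10^{6}$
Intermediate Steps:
$J{\left(F \right)} = - F$ ($J{\left(F \right)} = F - \left(F + F\right) = F - 2 F = - F$)
$m{\left(Z,s \right)} = - \frac{1}{36}$
$V = - \frac{181}{36}$ ($V = -5 - \frac{1}{36} = - \frac{181}{36} \approx -5.0278$)
$\left(J{\left(843 \right)} - 1873737\right) + V = \left(\left(-1\right) 843 - 1873737\right) - \frac{181}{36} = \left(-843 - 1873737\right) - \frac{181}{36} = -1874580 - \frac{181}{36} = - \frac{67485061}{36}$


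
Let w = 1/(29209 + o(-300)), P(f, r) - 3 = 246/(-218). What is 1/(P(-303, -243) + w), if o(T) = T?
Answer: 3151081/5897545 ≈ 0.53430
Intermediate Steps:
P(f, r) = 204/109 (P(f, r) = 3 + 246/(-218) = 3 + 246*(-1/218) = 3 - 123/109 = 204/109)
w = 1/28909 (w = 1/(29209 - 300) = 1/28909 ≈ 3.4591e-5)
1/(P(-303, -243) + w) = 1/(204/109 + 1/28909) = 1/(5897545/3151081) = 3151081/5897545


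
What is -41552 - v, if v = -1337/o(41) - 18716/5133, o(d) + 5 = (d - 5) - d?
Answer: -2139539821/51330 ≈ -41682.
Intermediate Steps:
o(d) = -10 (o(d) = -5 + ((d - 5) - d) = -5 + ((-5 + d) - d) = -5 - 5 = -10)
v = 6675661/51330 (v = -1337/(-10) - 18716/5133 = -1337*(-1/10) - 18716*1/5133 = 1337/10 - 18716/5133 = 6675661/51330 ≈ 130.05)
-41552 - v = -41552 - 1*6675661/51330 = -41552 - 6675661/51330 = -2139539821/51330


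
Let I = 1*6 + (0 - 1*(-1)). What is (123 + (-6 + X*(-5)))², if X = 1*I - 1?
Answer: 7569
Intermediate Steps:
I = 7 (I = 6 + (0 + 1) = 6 + 1 = 7)
X = 6 (X = 1*7 - 1 = 7 - 1 = 6)
(123 + (-6 + X*(-5)))² = (123 + (-6 + 6*(-5)))² = (123 + (-6 - 30))² = (123 - 36)² = 87² = 7569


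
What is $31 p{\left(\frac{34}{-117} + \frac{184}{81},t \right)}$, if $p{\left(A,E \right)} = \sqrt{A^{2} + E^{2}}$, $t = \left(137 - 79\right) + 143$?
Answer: $\frac{31 \sqrt{44801343805}}{1053} \approx 6231.3$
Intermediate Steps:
$t = 201$ ($t = 58 + 143 = 201$)
$31 p{\left(\frac{34}{-117} + \frac{184}{81},t \right)} = 31 \sqrt{\left(\frac{34}{-117} + \frac{184}{81}\right)^{2} + 201^{2}} = 31 \sqrt{\left(34 \left(- \frac{1}{117}\right) + 184 \cdot \frac{1}{81}\right)^{2} + 40401} = 31 \sqrt{\left(- \frac{34}{117} + \frac{184}{81}\right)^{2} + 40401} = 31 \sqrt{\left(\frac{2086}{1053}\right)^{2} + 40401} = 31 \sqrt{\frac{4351396}{1108809} + 40401} = 31 \sqrt{\frac{44801343805}{1108809}} = 31 \frac{\sqrt{44801343805}}{1053} = \frac{31 \sqrt{44801343805}}{1053}$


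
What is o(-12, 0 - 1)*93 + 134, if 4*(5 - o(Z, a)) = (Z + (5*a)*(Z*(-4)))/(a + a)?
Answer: -4661/2 ≈ -2330.5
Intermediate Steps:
o(Z, a) = 5 - (Z - 20*Z*a)/(8*a) (o(Z, a) = 5 - (Z + (5*a)*(Z*(-4)))/(4*(a + a)) = 5 - (Z + (5*a)*(-4*Z))/(4*(2*a)) = 5 - (Z - 20*Z*a)*1/(2*a)/4 = 5 - (Z - 20*Z*a)/(8*a))
o(-12, 0 - 1)*93 + 134 = ((-1*(-12) + 20*(0 - 1)*(2 - 12))/(8*(0 - 1)))*93 + 134 = ((1/8)*(12 + 20*(-1)*(-10))/(-1))*93 + 134 = ((1/8)*(-1)*(12 + 200))*93 + 134 = ((1/8)*(-1)*212)*93 + 134 = -53/2*93 + 134 = -4929/2 + 134 = -4661/2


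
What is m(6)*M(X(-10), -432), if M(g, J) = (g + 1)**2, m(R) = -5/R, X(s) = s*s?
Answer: -51005/6 ≈ -8500.8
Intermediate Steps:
X(s) = s**2
M(g, J) = (1 + g)**2
m(6)*M(X(-10), -432) = (-5/6)*(1 + (-10)**2)**2 = (-5*1/6)*(1 + 100)**2 = -5/6*101**2 = -5/6*10201 = -51005/6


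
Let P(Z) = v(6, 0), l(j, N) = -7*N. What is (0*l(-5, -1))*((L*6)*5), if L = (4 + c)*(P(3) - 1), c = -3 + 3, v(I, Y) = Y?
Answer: 0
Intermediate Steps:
c = 0
P(Z) = 0
L = -4 (L = (4 + 0)*(0 - 1) = 4*(-1) = -4)
(0*l(-5, -1))*((L*6)*5) = (0*(-7*(-1)))*(-4*6*5) = (0*7)*(-24*5) = 0*(-120) = 0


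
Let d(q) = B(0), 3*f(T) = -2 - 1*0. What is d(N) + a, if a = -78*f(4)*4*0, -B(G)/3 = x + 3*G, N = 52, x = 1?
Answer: -3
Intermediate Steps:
B(G) = -3 - 9*G (B(G) = -3*(1 + 3*G) = -3 - 9*G)
f(T) = -⅔ (f(T) = (-2 - 1*0)/3 = (-2 + 0)/3 = (⅓)*(-2) = -⅔)
d(q) = -3 (d(q) = -3 - 9*0 = -3 + 0 = -3)
a = 0 (a = -78*(-⅔*4)*0 = -(-208)*0 = -78*0 = 0)
d(N) + a = -3 + 0 = -3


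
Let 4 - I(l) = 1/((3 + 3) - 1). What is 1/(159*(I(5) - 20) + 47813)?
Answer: 5/226186 ≈ 2.2106e-5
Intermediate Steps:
I(l) = 19/5 (I(l) = 4 - 1/((3 + 3) - 1) = 4 - 1/(6 - 1) = 4 - 1/5 = 19/5)
1/(159*(I(5) - 20) + 47813) = 1/(159*(19/5 - 20) + 47813) = 1/(159*(-81/5) + 47813) = 1/(-12879/5 + 47813) = 1/(226186/5) = 5/226186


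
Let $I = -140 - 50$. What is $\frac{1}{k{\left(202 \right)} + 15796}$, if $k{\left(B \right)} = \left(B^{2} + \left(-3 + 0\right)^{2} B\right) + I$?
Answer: $\frac{1}{58228} \approx 1.7174 \cdot 10^{-5}$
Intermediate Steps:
$I = -190$ ($I = -140 - 50 = -190$)
$k{\left(B \right)} = -190 + B^{2} + 9 B$ ($k{\left(B \right)} = \left(B^{2} + \left(-3 + 0\right)^{2} B\right) - 190 = \left(B^{2} + \left(-3\right)^{2} B\right) - 190 = \left(B^{2} + 9 B\right) - 190 = -190 + B^{2} + 9 B$)
$\frac{1}{k{\left(202 \right)} + 15796} = \frac{1}{\left(-190 + 202^{2} + 9 \cdot 202\right) + 15796} = \frac{1}{\left(-190 + 40804 + 1818\right) + 15796} = \frac{1}{42432 + 15796} = \frac{1}{58228}$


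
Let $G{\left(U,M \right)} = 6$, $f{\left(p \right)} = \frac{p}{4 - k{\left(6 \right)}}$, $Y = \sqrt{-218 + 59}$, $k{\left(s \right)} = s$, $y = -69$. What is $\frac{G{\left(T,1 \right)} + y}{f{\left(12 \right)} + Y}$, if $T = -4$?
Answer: $\frac{126}{65} + \frac{21 i \sqrt{159}}{65} \approx 1.9385 + 4.0738 i$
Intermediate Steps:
$Y = i \sqrt{159}$ ($Y = \sqrt{-159} = i \sqrt{159} \approx 12.61 i$)
$f{\left(p \right)} = - \frac{p}{2}$ ($f{\left(p \right)} = \frac{p}{4 - 6} = \frac{p}{-2} = p \left(- \frac{1}{2}\right) = - \frac{p}{2}$)
$\frac{G{\left(T,1 \right)} + y}{f{\left(12 \right)} + Y} = \frac{6 - 69}{\left(- \frac{1}{2}\right) 12 + i \sqrt{159}} = - \frac{63}{-6 + i \sqrt{159}}$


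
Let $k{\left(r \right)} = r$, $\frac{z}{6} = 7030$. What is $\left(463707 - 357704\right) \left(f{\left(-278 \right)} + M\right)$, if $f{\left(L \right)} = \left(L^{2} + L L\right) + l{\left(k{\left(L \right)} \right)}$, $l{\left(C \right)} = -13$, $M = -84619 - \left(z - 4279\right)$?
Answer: $3395806105$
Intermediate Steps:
$z = 42180$ ($z = 6 \cdot 7030 = 42180$)
$M = -122520$ ($M = -84619 - \left(42180 - 4279\right) = -84619 - 37901 = -122520$)
$f{\left(L \right)} = -13 + 2 L^{2}$ ($f{\left(L \right)} = \left(L^{2} + L L\right) - 13 = \left(L^{2} + L^{2}\right) - 13 = 2 L^{2} - 13 = -13 + 2 L^{2}$)
$\left(463707 - 357704\right) \left(f{\left(-278 \right)} + M\right) = \left(463707 - 357704\right) \left(\left(-13 + 2 \left(-278\right)^{2}\right) - 122520\right) = 106003 \left(\left(-13 + 2 \cdot 77284\right) - 122520\right) = 106003 \left(\left(-13 + 154568\right) - 122520\right) = 106003 \left(154555 - 122520\right) = 106003 \cdot 32035 = 3395806105$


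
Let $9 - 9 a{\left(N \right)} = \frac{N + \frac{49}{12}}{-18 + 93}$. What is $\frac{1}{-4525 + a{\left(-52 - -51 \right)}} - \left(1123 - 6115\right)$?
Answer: $\frac{182929021404}{36644437} \approx 4992.0$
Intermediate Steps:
$a{\left(N \right)} = \frac{8051}{8100} - \frac{N}{675}$ ($a{\left(N \right)} = 1 - \frac{\left(N + \frac{49}{12}\right) \frac{1}{-18 + 93}}{9} = 1 - \frac{\left(N + 49 \cdot \frac{1}{12}\right) \frac{1}{75}}{9} = 1 - \frac{\left(N + \frac{49}{12}\right) \frac{1}{75}}{9} = 1 - \frac{\left(\frac{49}{12} + N\right) \frac{1}{75}}{9} = 1 - \frac{\frac{49}{900} + \frac{N}{75}}{9} = 1 - \left(\frac{49}{8100} + \frac{N}{675}\right) = \frac{8051}{8100} - \frac{N}{675}$)
$\frac{1}{-4525 + a{\left(-52 - -51 \right)}} - \left(1123 - 6115\right) = \frac{1}{-4525 + \left(\frac{8051}{8100} - \frac{-52 - -51}{675}\right)} - \left(1123 - 6115\right) = \frac{1}{-4525 + \left(\frac{8051}{8100} - \frac{-52 + 51}{675}\right)} - -4992 = \frac{1}{-4525 + \left(\frac{8051}{8100} - - \frac{1}{675}\right)} + 4992 = \frac{1}{-4525 + \left(\frac{8051}{8100} + \frac{1}{675}\right)} + 4992 = \frac{1}{-4525 + \frac{8063}{8100}} + 4992 = \frac{1}{- \frac{36644437}{8100}} + 4992 = - \frac{8100}{36644437} + 4992 = \frac{182929021404}{36644437}$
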